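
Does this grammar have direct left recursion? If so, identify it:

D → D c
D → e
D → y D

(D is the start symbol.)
Yes, D is left-recursive

Direct left recursion occurs when N → N α for some non-terminal N (the right-hand side begins with the left-hand side itself).

D → D c: LEFT RECURSIVE (starts with D)
D → e: starts with e
D → y D: starts with y

The grammar has direct left recursion on: D.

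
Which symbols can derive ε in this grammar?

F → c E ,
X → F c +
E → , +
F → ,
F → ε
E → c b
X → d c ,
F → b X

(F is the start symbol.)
{ 'F' }

A non-terminal is nullable if it can derive ε (the empty string): either it has an ε-production, or it has a production whose right-hand side consists entirely of nullable non-terminals.

ε-productions: F → ε
So F is immediately nullable.
No further non-terminal can be added: every production for the remaining non-terminals contains a terminal or a non-nullable non-terminal.
Nullable = { 'F' }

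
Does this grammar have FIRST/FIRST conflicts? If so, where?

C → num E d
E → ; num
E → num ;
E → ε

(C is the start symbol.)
A FIRST/FIRST conflict occurs when two productions N → α and N → β for the same non-terminal have FIRST(α) ∩ FIRST(β) ≠ ∅ (with ε ∈ FIRST of a nullable right-hand side, so two nullable alternatives also conflict).

Productions for E:
  E → ; num: FIRST = { ';' }
  E → num ;: FIRST = { 'num' }
  E → ε: FIRST = { ε }
C has only one production, so no FIRST/FIRST conflict is possible there.

All alternatives of each non-terminal have pairwise disjoint FIRST sets.

Answer: No FIRST/FIRST conflicts.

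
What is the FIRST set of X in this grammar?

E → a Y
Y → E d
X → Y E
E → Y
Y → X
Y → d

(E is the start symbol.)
To compute FIRST(X), examine every production with X on the left-hand side, reading each right-hand side left to right until a non-nullable symbol is reached.

FIRST sets of the other non-terminals involved (by the same procedure, iterated to a fixed point):
  FIRST(Y) = { 'a', 'd' }

From X → Y E:
  - Y is a non-terminal: add FIRST(Y) \ {ε} = { 'a', 'd' }
    Y is not nullable, so stop

Collecting: FIRST(X) = { 'a', 'd' }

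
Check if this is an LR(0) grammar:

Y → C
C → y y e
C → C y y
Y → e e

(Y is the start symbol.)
A grammar is LR(0) if no state in the canonical LR(0) collection has:
  - both a shift item (dot before a terminal) and a complete item (shift-reduce conflict), or
  - two or more complete items (reduce-reduce conflict; the accept item [Y' → Y .] counts as a complete item here).

Augment with Y' → Y and build the canonical LR(0) collection (I0 = CLOSURE({[Y' → . Y]}), then GOTO on every symbol after a dot until no new states appear). It has 10 states:
  I0: { [C → . C y y], [C → . y y e], [Y → . C], [Y → . e e], [Y' → . Y] }  — shift
  I1: { [C → C . y y], [Y → C .] }  — shift, reduce
  I2: { [Y' → Y .] }  — accept
  I3: { [Y → e . e] }  — shift
  I4: { [C → y . y e] }  — shift
  I5: { [C → y y . e] }  — shift
  I6: { [C → y y e .] }  — reduce
  I7: { [Y → e e .] }  — reduce
  I8: { [C → C y . y] }  — shift
  I9: { [C → C y y .] }  — reduce

Conflict in state I1:
  Shift-reduce conflict between [Y → C .] and [C → C . y y]
So the grammar is NOT LR(0).

Answer: No. Shift-reduce conflict between [Y → C .] and [C → C . y y]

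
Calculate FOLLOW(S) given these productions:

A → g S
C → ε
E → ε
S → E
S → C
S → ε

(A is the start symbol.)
To compute FOLLOW(S), find every occurrence of S on a right-hand side N → α S β: add FIRST(β) \ {ε}, and if β is empty or nullable also add FOLLOW(N). Iterate to a fixed point.

In A → g S: S is at the end, add FOLLOW(A)

The FOLLOW sets referred to above (computed the same way, to a fixed point):
  FOLLOW(A) = { $ }

Taking the union: FOLLOW(S) = { $ }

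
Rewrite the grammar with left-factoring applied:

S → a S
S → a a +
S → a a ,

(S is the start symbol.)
Left-factoring transforms A → αβ₁ | αβ₂ into A → αA' and A' → β₁ | β₂
(α is the longest common prefix among the alternatives). Repeat until
no nonterminal has two alternatives with a common prefix.

Round 1: S has alternatives sharing prefix 'a'. Introduce S': S → a S'
  Add: S' → S
  Add: S' → a +
  Add: S' → a ,

Round 2: S' has alternatives sharing prefix 'a'. Introduce S'': S' → a S''
  Add: S'' → +
  Add: S'' → ,

No remaining common prefixes — done.

Resulting grammar:
S → a S'
S' → S
S' → a S''
S'' → +
S'' → ,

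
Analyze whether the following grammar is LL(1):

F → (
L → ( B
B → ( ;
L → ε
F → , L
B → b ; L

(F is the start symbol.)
Yes, the grammar is LL(1).

Relevant sets:
  FOLLOW(L) = { $ }

For F:
  PREDICT(F → '(') = { '(' }
  PREDICT(F → ',' L) = { ',' }
For L:
  PREDICT(L → '(' B) = { '(' }
  PREDICT(L → ε) = { $ }
For B:
  PREDICT(B → '(' ';') = { '(' }
  PREDICT(B → b ';' L) = { 'b' }

All predict sets are disjoint. The grammar IS LL(1).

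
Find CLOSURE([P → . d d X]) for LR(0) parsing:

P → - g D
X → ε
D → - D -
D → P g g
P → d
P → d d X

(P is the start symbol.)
{ [P → . d d X] }

Start with: [P → . d d X]
The dot precedes the terminal d, so nothing is added.

CLOSURE = { [P → . d d X] }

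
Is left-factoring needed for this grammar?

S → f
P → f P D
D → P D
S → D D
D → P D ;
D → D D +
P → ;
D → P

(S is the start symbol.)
Yes, D has productions with common prefix 'P'

Left-factoring is needed when two productions for the same non-terminal
share a common prefix on the right-hand side.

Productions for S:
  S → f
  S → D D
Productions for P:
  P → f P D
  P → ;
Productions for D:
  D → P D
  D → P D ;
  D → D D +
  D → P

Found common prefix 'P' in productions for D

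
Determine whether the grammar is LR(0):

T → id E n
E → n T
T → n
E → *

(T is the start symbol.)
A grammar is LR(0) if no state in the canonical LR(0) collection has:
  - both a shift item (dot before a terminal) and a complete item (shift-reduce conflict), or
  - two or more complete items (reduce-reduce conflict; the accept item [T' → T .] counts as a complete item here).

Augment with T' → T and build the canonical LR(0) collection (I0 = CLOSURE({[T' → . T]}), then GOTO on every symbol after a dot until no new states appear). It has 9 states:
  I0: { [T → . id E n], [T → . n], [T' → . T] }  — shift
  I1: { [T' → T .] }  — accept
  I2: { [E → . *], [E → . n T], [T → id . E n] }  — shift
  I3: { [T → n .] }  — reduce
  I4: { [E → * .] }  — reduce
  I5: { [T → id E . n] }  — shift
  I6: { [E → n . T], [T → . id E n], [T → . n] }  — shift
  I7: { [E → n T .] }  — reduce
  I8: { [T → id E n .] }  — reduce

Every state is either a pure shift/goto state or contains exactly one complete item and nothing to shift — no conflicts. The grammar is LR(0).

Answer: Yes, the grammar is LR(0)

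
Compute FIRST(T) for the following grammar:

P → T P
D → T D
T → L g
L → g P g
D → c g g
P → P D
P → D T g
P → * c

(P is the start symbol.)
To compute FIRST(T), examine every production with T on the left-hand side, reading each right-hand side left to right until a non-nullable symbol is reached.

FIRST sets of the other non-terminals involved (by the same procedure, iterated to a fixed point):
  FIRST(L) = { 'g' }

From T → L g:
  - L is a non-terminal: add FIRST(L) \ {ε} = { 'g' }
    L is not nullable, so stop

Collecting: FIRST(T) = { 'g' }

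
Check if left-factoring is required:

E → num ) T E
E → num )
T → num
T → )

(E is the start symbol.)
Left-factoring is needed when two productions for the same non-terminal
share a common prefix on the right-hand side.

Productions for E:
  E → num ) T E
  E → num )
Productions for T:
  T → num
  T → )

Found common prefix 'num )' in productions for E

Answer: Yes, E has productions with common prefix 'num )'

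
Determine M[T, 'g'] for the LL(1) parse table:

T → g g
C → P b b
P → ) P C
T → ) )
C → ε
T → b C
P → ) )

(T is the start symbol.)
T → g g

To find M[T, 'g'], we find productions for T where 'g' is in the predict set (PREDICT(N → α) = (FIRST(α) \ {ε}) ∪ (FOLLOW(N) if α ⇒* ε)).

T → g g: PREDICT = { 'g' }
  'g' is in predict set, so this production goes in M[T, 'g']
T → ) ): PREDICT = { ')' }
T → b C: PREDICT = { 'b' }

M[T, 'g'] = T → g g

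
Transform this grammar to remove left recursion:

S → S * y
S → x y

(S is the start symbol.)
S → x y S'
S' → * y S'
S' → ε

S is directly left-recursive. The standard transformation for
  A → A α₁ | ... | A α_m | β₁ | ... | β_n
is
  A  → β₁ A' | ... | β_n A'
  A' → α₁ A' | ... | α_m A' | ε

S → x y becomes S → x y S'
S → S * y becomes S' → * y S'
Add S' → ε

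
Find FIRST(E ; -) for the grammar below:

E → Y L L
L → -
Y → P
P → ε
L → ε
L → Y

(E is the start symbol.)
FIRST sets of the non-terminals involved (from the grammar, by fixed-point iteration):
  FIRST(E) = { '-', ε }

To compute FIRST(E ; -), process the symbols left to right:
Symbol E is a non-terminal. Add FIRST(E) \ {ε} = { '-' }
E is nullable (ε ∈ FIRST(E)), continue to the next symbol.
Symbol ; is a terminal. Add ';' and stop.
FIRST(E ; -) = { '-', ';' }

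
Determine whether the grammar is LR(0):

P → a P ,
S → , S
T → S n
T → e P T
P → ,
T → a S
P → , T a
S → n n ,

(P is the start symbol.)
No. Shift-reduce conflict between [P → , .] and [S → . , S]

Augment with P' → P and build the canonical LR(0) collection (I0 = CLOSURE({[P' → . P]}), then GOTO on every symbol after a dot until no new states appear). It has 20 states:
  I0: { [P → . , T a], [P → . ,], [P → . a P ,], [P' → . P] }  — shift
  I1: { [P → , . T a], [P → , .], [S → . , S], [S → . n n ,], [T → . S n], [T → . a S], [T → . e P T] }  — shift, reduce
  I2: { [P' → P .] }  — accept
  I3: { [P → . , T a], [P → . ,], [P → . a P ,], [P → a . P ,] }  — shift
  I4: { [P → a P . ,] }  — shift
  I5: { [P → a P , .] }  — reduce
  I6: { [S → , . S], [S → . , S], [S → . n n ,] }  — shift
  I7: { [T → S . n] }  — shift
  I8: { [P → , T . a] }  — shift
  I9: { [S → . , S], [S → . n n ,], [T → a . S] }  — shift
  I10: { [P → . , T a], [P → . ,], [P → . a P ,], [T → e . P T] }  — shift
  I11: { [S → n . n ,] }  — shift
  I12: { [S → n n . ,] }  — shift
  I13: { [S → n n , .] }  — reduce
  I14: { [S → . , S], [S → . n n ,], [T → . S n], [T → . a S], [T → . e P T], [T → e P . T] }  — shift
  I15: { [T → e P T .] }  — reduce
  I16: { [T → a S .] }  — reduce
  I17: { [P → , T a .] }  — reduce
  I18: { [T → S n .] }  — reduce
  I19: { [S → , S .] }  — reduce

Conflict in state I1:
  Shift-reduce conflict between [P → , .] and [S → . , S]
So the grammar is NOT LR(0).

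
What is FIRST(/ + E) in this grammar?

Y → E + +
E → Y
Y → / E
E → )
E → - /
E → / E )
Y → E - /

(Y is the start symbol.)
To compute FIRST(/ + E), process the symbols left to right:
Symbol / is a terminal. Add '/' and stop.
FIRST(/ + E) = { '/' }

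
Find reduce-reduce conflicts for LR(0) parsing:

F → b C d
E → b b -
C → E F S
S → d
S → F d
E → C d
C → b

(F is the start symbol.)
Yes — I13: [E → C d .] vs [F → b C d .]

A reduce-reduce conflict occurs when an LR(0) state has two complete items [A → α .] and [B → β .] — both call for a reduction, and with no lookahead the parser cannot choose between them.

Augment with F' → F and build the canonical LR(0) collection (I0 = CLOSURE({[F' → . F]}), then GOTO on every symbol after a dot until no new states appear). It has 14 states:
  I0: { [F → . b C d], [F' → . F] }  — shift
  I1: { [F' → F .] }  — accept
  I2: { [C → . E F S], [C → . b], [E → . C d], [E → . b b -], [F → b . C d] }  — shift
  I3: { [E → C . d], [F → b C . d] }  — shift
  I4: { [C → E . F S], [F → . b C d] }  — shift
  I5: { [C → b .], [E → b . b -] }  — shift, reduce
  I6: { [E → b b . -] }  — shift
  I7: { [E → b b - .] }  — reduce
  I8: { [C → E F . S], [F → . b C d], [S → . F d], [S → . d] }  — shift
  I9: { [S → F . d] }  — shift
  I10: { [C → E F S .] }  — reduce
  I11: { [S → d .] }  — reduce
  I12: { [S → F d .] }  — reduce
  I13: { [E → C d .], [F → b C d .] }  — 2 reduces

I13 contains complete items [E → C d .], [F → b C d .] — reduce-reduce conflict.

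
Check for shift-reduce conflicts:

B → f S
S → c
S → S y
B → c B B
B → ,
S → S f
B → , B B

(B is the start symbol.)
A shift-reduce conflict occurs when an LR(0) state has both:
  - a complete (reduce) item [A → α .] (dot at the end), and
  - a shift item [B → β . c γ] (dot before a terminal).

Augment with B' → B and build the canonical LR(0) collection (I0 = CLOSURE({[B' → . B]}), then GOTO on every symbol after a dot until no new states appear). It has 13 states:
  I0: { [B → . , B B], [B → . ,], [B → . c B B], [B → . f S], [B' → . B] }  — shift
  I1: { [B → , . B B], [B → , .], [B → . , B B], [B → . ,], [B → . c B B], [B → . f S] }  — shift, reduce
  I2: { [B' → B .] }  — accept
  I3: { [B → . , B B], [B → . ,], [B → . c B B], [B → . f S], [B → c . B B] }  — shift
  I4: { [B → f . S], [S → . S f], [S → . S y], [S → . c] }  — shift
  I5: { [B → f S .], [S → S . f], [S → S . y] }  — shift, reduce
  I6: { [S → c .] }  — reduce
  I7: { [S → S f .] }  — reduce
  I8: { [S → S y .] }  — reduce
  I9: { [B → . , B B], [B → . ,], [B → . c B B], [B → . f S], [B → c B . B] }  — shift
  I10: { [B → c B B .] }  — reduce
  I11: { [B → , B . B], [B → . , B B], [B → . ,], [B → . c B B], [B → . f S] }  — shift
  I12: { [B → , B B .] }  — reduce

I1 contains reduce item [B → , .] and shift items [B → . ,], [B → . , B B], [B → . c B B], [B → . f S] — shift-reduce conflict.
I5 contains reduce item [B → f S .] and shift items [S → S . f], [S → S . y] — shift-reduce conflict.

Answer: Yes — I1: [B → , .] vs [B → . ,]; I5: [B → f S .] vs [S → S . f]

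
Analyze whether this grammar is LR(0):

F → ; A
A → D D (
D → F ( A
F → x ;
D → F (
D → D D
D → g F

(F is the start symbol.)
A grammar is LR(0) if no state in the canonical LR(0) collection has:
  - both a shift item (dot before a terminal) and a complete item (shift-reduce conflict), or
  - two or more complete items (reduce-reduce conflict; the accept item [F' → F .] counts as a complete item here).

Augment with F' → F and build the canonical LR(0) collection (I0 = CLOSURE({[F' → . F]}), then GOTO on every symbol after a dot until no new states appear). It has 15 states:
  I0: { [F → . ; A], [F → . x ;], [F' → . F] }  — shift
  I1: { [A → . D D (], [D → . D D], [D → . F ( A], [D → . F (], [D → . g F], [F → . ; A], [F → . x ;], [F → ; . A] }  — shift
  I2: { [F' → F .] }  — accept
  I3: { [F → x . ;] }  — shift
  I4: { [F → x ; .] }  — reduce
  I5: { [F → ; A .] }  — reduce
  I6: { [A → D . D (], [D → . D D], [D → . F ( A], [D → . F (], [D → . g F], [D → D . D], [F → . ; A], [F → . x ;] }  — shift
  I7: { [D → F . ( A], [D → F . (] }  — shift
  I8: { [D → g . F], [F → . ; A], [F → . x ;] }  — shift
  I9: { [D → g F .] }  — reduce
  I10: { [A → . D D (], [D → . D D], [D → . F ( A], [D → . F (], [D → . g F], [D → F ( . A], [D → F ( .], [F → . ; A], [F → . x ;] }  — shift, reduce
  I11: { [D → F ( A .] }  — reduce
  I12: { [A → D D . (], [D → . D D], [D → . F ( A], [D → . F (], [D → . g F], [D → D . D], [D → D D .], [F → . ; A], [F → . x ;] }  — shift, reduce
  I13: { [A → D D ( .] }  — reduce
  I14: { [D → . D D], [D → . F ( A], [D → . F (], [D → . g F], [D → D . D], [D → D D .], [F → . ; A], [F → . x ;] }  — shift, reduce

Conflict in state I10:
  Shift-reduce conflict between [D → F ( .] and [D → . g F]
So the grammar is NOT LR(0).

Answer: No. Shift-reduce conflict between [D → F ( .] and [D → . g F]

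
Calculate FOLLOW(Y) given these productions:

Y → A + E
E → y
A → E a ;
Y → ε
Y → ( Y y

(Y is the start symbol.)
{ $, 'y' }

Y is the start symbol, so $ ∈ FOLLOW(Y).
In Y → ( Y y: Y is followed by y, add FIRST(y) \ {ε} = { 'y' }

Taking the union: FOLLOW(Y) = { $, 'y' }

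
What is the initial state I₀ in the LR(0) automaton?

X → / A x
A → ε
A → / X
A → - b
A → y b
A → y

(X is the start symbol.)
{ [X → . / A x], [X' → . X] }

First, augment the grammar with X' → X
I₀ = CLOSURE({ [X' → . X] }):
  [X' → . X] has the dot before X: add [X → . / A x]
No further items can be added.

I₀ = { [X → . / A x], [X' → . X] }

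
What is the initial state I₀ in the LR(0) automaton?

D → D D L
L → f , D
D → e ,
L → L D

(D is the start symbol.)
First, augment the grammar with D' → D
I₀ = CLOSURE({ [D' → . D] }):
  [D' → . D] has the dot before D: add [D → . D D L], [D → . e ,]
No further items can be added.

I₀ = { [D → . D D L], [D → . e ,], [D' → . D] }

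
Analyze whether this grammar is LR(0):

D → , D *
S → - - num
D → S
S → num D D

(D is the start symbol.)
A grammar is LR(0) if no state in the canonical LR(0) collection has:
  - both a shift item (dot before a terminal) and a complete item (shift-reduce conflict), or
  - two or more complete items (reduce-reduce conflict; the accept item [D' → D .] counts as a complete item here).

Augment with D' → D and build the canonical LR(0) collection (I0 = CLOSURE({[D' → . D]}), then GOTO on every symbol after a dot until no new states appear). It has 12 states:
  I0: { [D → . , D *], [D → . S], [D' → . D], [S → . - - num], [S → . num D D] }  — shift
  I1: { [D → , . D *], [D → . , D *], [D → . S], [S → . - - num], [S → . num D D] }  — shift
  I2: { [S → - . - num] }  — shift
  I3: { [D' → D .] }  — accept
  I4: { [D → S .] }  — reduce
  I5: { [D → . , D *], [D → . S], [S → . - - num], [S → . num D D], [S → num . D D] }  — shift
  I6: { [D → . , D *], [D → . S], [S → . - - num], [S → . num D D], [S → num D . D] }  — shift
  I7: { [S → num D D .] }  — reduce
  I8: { [S → - - . num] }  — shift
  I9: { [S → - - num .] }  — reduce
  I10: { [D → , D . *] }  — shift
  I11: { [D → , D * .] }  — reduce

Every state is either a pure shift/goto state or contains exactly one complete item and nothing to shift — no conflicts. The grammar is LR(0).

Answer: Yes, the grammar is LR(0)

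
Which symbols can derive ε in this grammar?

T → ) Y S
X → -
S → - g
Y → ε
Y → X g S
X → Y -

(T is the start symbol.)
ε-productions: Y → ε
So Y is immediately nullable.
No further non-terminal can be added: every production for the remaining non-terminals contains a terminal or a non-nullable non-terminal.
Nullable = { 'Y' }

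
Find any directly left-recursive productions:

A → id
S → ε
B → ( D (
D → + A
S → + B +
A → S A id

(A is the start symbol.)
No direct left recursion

Direct left recursion occurs when N → N α for some non-terminal N (the right-hand side begins with the left-hand side itself).

A → id: starts with id
S → ε: starts with ε
B → ( D (: starts with '('
D → + A: starts with '+'
S → + B +: starts with '+'
A → S A id: starts with S

No direct left recursion found.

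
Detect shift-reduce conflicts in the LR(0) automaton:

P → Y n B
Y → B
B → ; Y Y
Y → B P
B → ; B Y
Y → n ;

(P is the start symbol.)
A shift-reduce conflict occurs when an LR(0) state has both:
  - a complete (reduce) item [A → α .] (dot at the end), and
  - a shift item [B → β . c γ] (dot before a terminal).

Augment with P' → P and build the canonical LR(0) collection (I0 = CLOSURE({[P' → . P]}), then GOTO on every symbol after a dot until no new states appear). It has 14 states:
  I0: { [B → . ; B Y], [B → . ; Y Y], [P → . Y n B], [P' → . P], [Y → . B P], [Y → . B], [Y → . n ;] }  — shift
  I1: { [B → . ; B Y], [B → . ; Y Y], [B → ; . B Y], [B → ; . Y Y], [Y → . B P], [Y → . B], [Y → . n ;] }  — shift
  I2: { [B → . ; B Y], [B → . ; Y Y], [P → . Y n B], [Y → . B P], [Y → . B], [Y → . n ;], [Y → B . P], [Y → B .] }  — shift, reduce
  I3: { [P' → P .] }  — accept
  I4: { [P → Y . n B] }  — shift
  I5: { [Y → n . ;] }  — shift
  I6: { [Y → n ; .] }  — reduce
  I7: { [B → . ; B Y], [B → . ; Y Y], [P → Y n . B] }  — shift
  I8: { [P → Y n B .] }  — reduce
  I9: { [Y → B P .] }  — reduce
  I10: { [B → . ; B Y], [B → . ; Y Y], [B → ; B . Y], [P → . Y n B], [Y → . B P], [Y → . B], [Y → . n ;], [Y → B . P], [Y → B .] }  — shift, reduce
  I11: { [B → . ; B Y], [B → . ; Y Y], [B → ; Y . Y], [Y → . B P], [Y → . B], [Y → . n ;] }  — shift
  I12: { [B → ; Y Y .] }  — reduce
  I13: { [B → ; B Y .], [P → Y . n B] }  — shift, reduce

I2 contains reduce item [Y → B .] and shift items [B → . ; B Y], [B → . ; Y Y], [Y → . n ;] — shift-reduce conflict.
I10 contains reduce item [Y → B .] and shift items [B → . ; B Y], [B → . ; Y Y], [Y → . n ;] — shift-reduce conflict.
I13 contains reduce item [B → ; B Y .] and shift item [P → Y . n B] — shift-reduce conflict.

Answer: Yes — I2: [Y → B .] vs [B → . ; B Y]; I10: [Y → B .] vs [B → . ; B Y]; I13: [B → ; B Y .] vs [P → Y . n B]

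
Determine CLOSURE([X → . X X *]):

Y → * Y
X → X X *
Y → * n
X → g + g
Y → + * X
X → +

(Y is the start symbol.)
Start with: [X → . X X *]
  [X → . X X *] has the dot before X: add [X → . g + g], [X → . +]
No further items can be added.

CLOSURE = { [X → . +], [X → . X X *], [X → . g + g] }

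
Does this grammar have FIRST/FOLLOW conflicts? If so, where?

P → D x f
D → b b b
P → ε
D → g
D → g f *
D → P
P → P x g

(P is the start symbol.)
Nullable non-terminals: D, P.
FIRST sets used below: FIRST(P) = { 'b', 'g', 'x', ε }, FIRST(D) = { 'b', 'g', 'x', ε }

D: nullable alternative(s) D → P; FOLLOW(D) = { 'x' }
  D → b b b: FIRST \ {ε} = { 'b' } — disjoint from FOLLOW(D)
  D → g: FIRST \ {ε} = { 'g' } — disjoint from FOLLOW(D)
  D → g f *: FIRST \ {ε} = { 'g' } — disjoint from FOLLOW(D)
  D → P: FIRST \ {ε} = { 'b', 'g', 'x' } — this is the only nullable alternative, skip

P: nullable alternative(s) P → ε; FOLLOW(P) = { $, 'x' }
  P → D x f: FIRST \ {ε} = { 'b', 'g', 'x' } — overlaps FOLLOW(P) on { 'x' }: CONFLICT
  P → ε: FIRST \ {ε} = { } — this is the only nullable alternative, skip
  P → P x g: FIRST \ {ε} = { 'b', 'g', 'x' } — overlaps FOLLOW(P) on { 'x' }: CONFLICT

So the grammar has 2 FIRST/FOLLOW conflicts (marked CONFLICT above).

Answer: Yes. P → D x f with FOLLOW(P) on { 'x' }; P → P x g with FOLLOW(P) on { 'x' }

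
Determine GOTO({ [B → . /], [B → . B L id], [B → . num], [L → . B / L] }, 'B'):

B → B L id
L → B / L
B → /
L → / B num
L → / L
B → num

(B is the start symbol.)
GOTO(I, 'B') = CLOSURE({ [A → αX.β] : [A → α.Xβ] ∈ I, X = 'B' })

Items with dot before 'B', with the dot advanced:
  [B → . B L id] → [B → B . L id]
  [L → . B / L] → [L → B . / L]
Closure of the advanced items:
  [B → B . L id] has the dot before L: add [L → . B / L], [L → . / B num], [L → . / L]
  [L → . B / L] has the dot before B: add [B → . B L id], [B → . /], [B → . num]

GOTO = { [B → . /], [B → . B L id], [B → . num], [B → B . L id], [L → . / B num], [L → . / L], [L → . B / L], [L → B . / L] }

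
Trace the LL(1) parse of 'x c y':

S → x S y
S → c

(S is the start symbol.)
LL(1) parsing maintains a stack (initially the start symbol over $) and the input. At each step: if the stack top is a terminal, match it against the current input token; if it is a non-terminal N, replace it with the RHS of M[N, lookahead] (the unique production whose predict set contains the lookahead).

Stack is shown with the top on the left.

Stack    Input    Action
------------------------
S $      x c y $  output S → x S y
x S y $  x c y $  match 'x'
S y $    c y $    output S → c
c y $    c y $    match 'c'
y $      y $      match 'y'
$        $        accept

The string is accepted.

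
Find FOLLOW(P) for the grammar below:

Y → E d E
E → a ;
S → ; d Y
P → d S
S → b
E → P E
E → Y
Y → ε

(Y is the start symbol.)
{ $, 'a', 'd' }

In E → P E: P is followed by E, add FIRST(E) \ {ε} = { 'a', 'd' }
  E is nullable, so also add FOLLOW(E)

The FOLLOW sets referred to above (computed the same way, to a fixed point):
  FOLLOW(E) = { $, 'a', 'd' }

Taking the union: FOLLOW(P) = { $, 'a', 'd' }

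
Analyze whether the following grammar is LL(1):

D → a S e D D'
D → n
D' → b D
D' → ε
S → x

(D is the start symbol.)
No. Predict set conflict for D': { 'b' }

Relevant sets:
  FOLLOW(D') = { $, 'b' }

For D:
  PREDICT(D → a S e D D') = { 'a' }
  PREDICT(D → n) = { 'n' }
For D':
  PREDICT(D' → b D) = { 'b' }
  PREDICT(D' → ε) = { $, 'b' }
S has a single production, so nothing to check there.

Conflict found: Predict set conflict for D': { 'b' }
The grammar is NOT LL(1).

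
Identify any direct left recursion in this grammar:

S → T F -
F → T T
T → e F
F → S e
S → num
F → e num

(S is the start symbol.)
S → T F -: starts with T
F → T T: starts with T
T → e F: starts with e
F → S e: starts with S
S → num: starts with num
F → e num: starts with e

No direct left recursion found.

Answer: No direct left recursion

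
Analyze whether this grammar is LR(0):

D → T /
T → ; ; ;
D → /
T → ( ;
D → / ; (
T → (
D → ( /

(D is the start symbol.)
A grammar is LR(0) if no state in the canonical LR(0) collection has:
  - both a shift item (dot before a terminal) and a complete item (shift-reduce conflict), or
  - two or more complete items (reduce-reduce conflict; the accept item [D' → D .] counts as a complete item here).

Augment with D' → D and build the canonical LR(0) collection (I0 = CLOSURE({[D' → . D]}), then GOTO on every symbol after a dot until no new states appear). It has 13 states:
  I0: { [D → . ( /], [D → . / ; (], [D → . /], [D → . T /], [D' → . D], [T → . ( ;], [T → . (], [T → . ; ; ;] }  — shift
  I1: { [D → ( . /], [T → ( . ;], [T → ( .] }  — shift, reduce
  I2: { [D → / . ; (], [D → / .] }  — shift, reduce
  I3: { [T → ; . ; ;] }  — shift
  I4: { [D' → D .] }  — accept
  I5: { [D → T . /] }  — shift
  I6: { [D → T / .] }  — reduce
  I7: { [T → ; ; . ;] }  — shift
  I8: { [T → ; ; ; .] }  — reduce
  I9: { [D → / ; . (] }  — shift
  I10: { [D → / ; ( .] }  — reduce
  I11: { [D → ( / .] }  — reduce
  I12: { [T → ( ; .] }  — reduce

Conflict in state I1:
  Shift-reduce conflict between [T → ( .] and [D → ( . /]
So the grammar is NOT LR(0).

Answer: No. Shift-reduce conflict between [T → ( .] and [D → ( . /]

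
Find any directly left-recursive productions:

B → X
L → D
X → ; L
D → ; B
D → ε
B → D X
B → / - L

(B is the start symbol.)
No direct left recursion

Direct left recursion occurs when N → N α for some non-terminal N (the right-hand side begins with the left-hand side itself).

B → X: starts with X
L → D: starts with D
X → ; L: starts with ';'
D → ; B: starts with ';'
D → ε: starts with ε
B → D X: starts with D
B → / - L: starts with '/'

No direct left recursion found.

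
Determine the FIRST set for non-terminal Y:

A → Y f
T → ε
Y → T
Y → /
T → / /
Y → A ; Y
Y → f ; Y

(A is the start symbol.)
FIRST sets of the other non-terminals involved (by the same procedure, iterated to a fixed point):
  FIRST(T) = { '/', ε }
  FIRST(A) = { '/', 'f' }

From Y → T:
  - T is a non-terminal: add FIRST(T) \ {ε} = { '/' }
    T is nullable and nothing follows, so the whole right-hand side can vanish: ε ∈ FIRST(Y)
From Y → /:
  - '/' is a terminal: add '/' and stop
From Y → A ; Y:
  - A is a non-terminal: add FIRST(A) \ {ε} = { '/', 'f' }
    A is not nullable, so stop
From Y → f ; Y:
  - f is a terminal: add 'f' and stop

Collecting: FIRST(Y) = { '/', 'f', ε }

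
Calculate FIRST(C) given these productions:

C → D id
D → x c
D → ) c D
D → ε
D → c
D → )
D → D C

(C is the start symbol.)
To compute FIRST(C), examine every production with C on the left-hand side, reading each right-hand side left to right until a non-nullable symbol is reached.

FIRST sets of the other non-terminals involved (by the same procedure, iterated to a fixed point):
  FIRST(D) = { ')', 'c', 'id', 'x', ε }

From C → D id:
  - D is a non-terminal: add FIRST(D) \ {ε} = { ')', 'c', 'id', 'x' }
    D is nullable, so continue to the next symbol
  - id is a terminal: add 'id' and stop

Collecting: FIRST(C) = { ')', 'c', 'id', 'x' }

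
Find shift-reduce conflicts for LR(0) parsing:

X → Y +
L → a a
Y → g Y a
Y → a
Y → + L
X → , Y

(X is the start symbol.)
No shift-reduce conflicts

A shift-reduce conflict occurs when an LR(0) state has both:
  - a complete (reduce) item [A → α .] (dot at the end), and
  - a shift item [B → β . c γ] (dot before a terminal).

Augment with X' → X and build the canonical LR(0) collection (I0 = CLOSURE({[X' → . X]}), then GOTO on every symbol after a dot until no new states appear). It has 14 states:
  I0: { [X → . , Y], [X → . Y +], [X' → . X], [Y → . + L], [Y → . a], [Y → . g Y a] }  — shift
  I1: { [L → . a a], [Y → + . L] }  — shift
  I2: { [X → , . Y], [Y → . + L], [Y → . a], [Y → . g Y a] }  — shift
  I3: { [X' → X .] }  — accept
  I4: { [X → Y . +] }  — shift
  I5: { [Y → a .] }  — reduce
  I6: { [Y → . + L], [Y → . a], [Y → . g Y a], [Y → g . Y a] }  — shift
  I7: { [Y → g Y . a] }  — shift
  I8: { [Y → g Y a .] }  — reduce
  I9: { [X → Y + .] }  — reduce
  I10: { [X → , Y .] }  — reduce
  I11: { [Y → + L .] }  — reduce
  I12: { [L → a . a] }  — shift
  I13: { [L → a a .] }  — reduce

No state contains both a complete item and a shift item.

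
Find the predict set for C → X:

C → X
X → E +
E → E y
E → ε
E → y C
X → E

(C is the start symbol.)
{ $, '+', 'y' }

PREDICT(C → X) = (FIRST(RHS) \ {ε}) ∪ (FOLLOW(C) if ε ∈ FIRST(RHS), i.e. RHS ⇒* ε)
FIRST(X) = { '+', 'y', ε }
FIRST(X) = { '+', 'y', ε }
ε ∈ FIRST(X) (the right-hand side is nullable), so add FOLLOW(C) = { $, '+', 'y' }
PREDICT(C → X) = { $, '+', 'y' }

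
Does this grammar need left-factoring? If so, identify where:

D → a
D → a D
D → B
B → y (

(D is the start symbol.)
Yes, D has productions with common prefix 'a'

Left-factoring is needed when two productions for the same non-terminal
share a common prefix on the right-hand side.

Productions for D:
  D → a
  D → a D
  D → B

Found common prefix 'a' in productions for D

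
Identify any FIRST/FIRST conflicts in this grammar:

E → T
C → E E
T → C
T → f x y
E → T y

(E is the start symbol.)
Yes. E → T / E → T y on { 'f' }; T → C / T → f x y on { 'f' }

A FIRST/FIRST conflict occurs when two productions N → α and N → β for the same non-terminal have FIRST(α) ∩ FIRST(β) ≠ ∅ (with ε ∈ FIRST of a nullable right-hand side, so two nullable alternatives also conflict).

FIRST sets of the non-terminals at (or reachable through a nullable prefix from) the front of some alternative:
  FIRST(T) = { 'f' }
  FIRST(C) = { 'f' }

Productions for E:
  E → T: FIRST = { 'f' }
  E → T y: FIRST = { 'f' }
Productions for T:
  T → C: FIRST = { 'f' }
  T → f x y: FIRST = { 'f' }
C has only one production, so no FIRST/FIRST conflict is possible there.

Conflict for E: E → T and E → T y
  Overlap: { 'f' }
Conflict for T: T → C and T → f x y
  Overlap: { 'f' }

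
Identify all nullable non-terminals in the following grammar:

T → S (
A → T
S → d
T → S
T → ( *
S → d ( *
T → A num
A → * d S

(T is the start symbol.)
None

A non-terminal is nullable if it can derive ε (the empty string): either it has an ε-production, or it has a production whose right-hand side consists entirely of nullable non-terminals.

There are no ε-productions, so no non-terminal can derive ε.
No non-terminals are nullable.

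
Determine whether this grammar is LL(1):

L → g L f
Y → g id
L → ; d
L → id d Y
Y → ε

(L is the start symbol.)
A grammar is LL(1) if for each non-terminal N with multiple productions, the predict sets of those productions are pairwise disjoint, where PREDICT(N → α) = (FIRST(α) \ {ε}) ∪ (FOLLOW(N) if α ⇒* ε).

Relevant sets:
  FOLLOW(Y) = { $, 'f' }

For L:
  PREDICT(L → g L f) = { 'g' }
  PREDICT(L → ';' d) = { ';' }
  PREDICT(L → id d Y) = { 'id' }
For Y:
  PREDICT(Y → g id) = { 'g' }
  PREDICT(Y → ε) = { $, 'f' }

All predict sets are disjoint. The grammar IS LL(1).

Answer: Yes, the grammar is LL(1).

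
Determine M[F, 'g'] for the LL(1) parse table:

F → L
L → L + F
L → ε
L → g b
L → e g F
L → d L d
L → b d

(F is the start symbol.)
To find M[F, 'g'], we find productions for F where 'g' is in the predict set (PREDICT(N → α) = (FIRST(α) \ {ε}) ∪ (FOLLOW(N) if α ⇒* ε)).

Relevant sets:
  FIRST(L) = { '+', 'b', 'd', 'e', 'g', ε }
  FOLLOW(F) = { $, '+', 'd' }

F → L: PREDICT = { $, '+', 'b', 'd', 'e', 'g' }
  'g' is in predict set, so this production goes in M[F, 'g']

M[F, 'g'] = F → L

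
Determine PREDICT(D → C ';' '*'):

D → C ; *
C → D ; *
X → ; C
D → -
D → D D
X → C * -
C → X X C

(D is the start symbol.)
{ '-', ';' }

PREDICT(D → C ';' '*') = (FIRST(RHS) \ {ε}) ∪ (FOLLOW(D) if ε ∈ FIRST(RHS), i.e. RHS ⇒* ε)
FIRST(C) = { '-', ';' }
FIRST(C ';' '*') = { '-', ';' }
ε ∉ FIRST(C ';' '*'), so FOLLOW(D) is not added.
PREDICT(D → C ';' '*') = { '-', ';' }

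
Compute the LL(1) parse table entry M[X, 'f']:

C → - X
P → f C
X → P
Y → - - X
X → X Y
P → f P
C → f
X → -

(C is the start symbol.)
To find M[X, 'f'], we find productions for X where 'f' is in the predict set (PREDICT(N → α) = (FIRST(α) \ {ε}) ∪ (FOLLOW(N) if α ⇒* ε)).

Relevant sets:
  FIRST(P) = { 'f' }
  FIRST(X) = { '-', 'f' }

X → P: PREDICT = { 'f' }
  'f' is in predict set, so this production goes in M[X, 'f']
X → X Y: PREDICT = { '-', 'f' }
  'f' is in predict set, so this production goes in M[X, 'f']
X → -: PREDICT = { '-' }

M[X, 'f'] = X → P, X → X Y  (a multiply-defined cell — the grammar is not LL(1))

Answer: X → P, X → X Y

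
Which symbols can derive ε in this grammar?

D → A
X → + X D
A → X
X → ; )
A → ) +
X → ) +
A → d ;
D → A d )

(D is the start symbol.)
A non-terminal is nullable if it can derive ε (the empty string): either it has an ε-production, or it has a production whose right-hand side consists entirely of nullable non-terminals.

There are no ε-productions, so no non-terminal can derive ε.
No non-terminals are nullable.

Answer: None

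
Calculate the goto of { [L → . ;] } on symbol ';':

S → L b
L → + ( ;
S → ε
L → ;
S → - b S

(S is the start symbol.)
GOTO(I, ';') = CLOSURE({ [A → αX.β] : [A → α.Xβ] ∈ I, X = ';' })

Items with dot before ';', with the dot advanced:
  [L → . ;] → [L → ; .]
Closure adds nothing (no advanced item has the dot before a non-terminal).

GOTO = { [L → ; .] }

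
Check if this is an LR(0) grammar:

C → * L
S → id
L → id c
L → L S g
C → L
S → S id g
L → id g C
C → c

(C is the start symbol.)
No. Shift-reduce conflict between [C → L .] and [S → . id]

A grammar is LR(0) if no state in the canonical LR(0) collection has:
  - both a shift item (dot before a terminal) and a complete item (shift-reduce conflict), or
  - two or more complete items (reduce-reduce conflict; the accept item [C' → C .] counts as a complete item here).

Augment with C' → C and build the canonical LR(0) collection (I0 = CLOSURE({[C' → . C]}), then GOTO on every symbol after a dot until no new states appear). It has 15 states:
  I0: { [C → . * L], [C → . L], [C → . c], [C' → . C], [L → . L S g], [L → . id c], [L → . id g C] }  — shift
  I1: { [C → * . L], [L → . L S g], [L → . id c], [L → . id g C] }  — shift
  I2: { [C' → C .] }  — accept
  I3: { [C → L .], [L → L . S g], [S → . S id g], [S → . id] }  — shift, reduce
  I4: { [C → c .] }  — reduce
  I5: { [L → id . c], [L → id . g C] }  — shift
  I6: { [L → id c .] }  — reduce
  I7: { [C → . * L], [C → . L], [C → . c], [L → . L S g], [L → . id c], [L → . id g C], [L → id g . C] }  — shift
  I8: { [L → id g C .] }  — reduce
  I9: { [L → L S . g], [S → S . id g] }  — shift
  I10: { [S → id .] }  — reduce
  I11: { [L → L S g .] }  — reduce
  I12: { [S → S id . g] }  — shift
  I13: { [S → S id g .] }  — reduce
  I14: { [C → * L .], [L → L . S g], [S → . S id g], [S → . id] }  — shift, reduce

Conflict in state I3:
  Shift-reduce conflict between [C → L .] and [S → . id]
So the grammar is NOT LR(0).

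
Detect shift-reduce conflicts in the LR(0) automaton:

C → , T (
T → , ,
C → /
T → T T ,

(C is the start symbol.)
A shift-reduce conflict occurs when an LR(0) state has both:
  - a complete (reduce) item [A → α .] (dot at the end), and
  - a shift item [B → β . c γ] (dot before a terminal).

Augment with C' → C and build the canonical LR(0) collection (I0 = CLOSURE({[C' → . C]}), then GOTO on every symbol after a dot until no new states appear). It has 10 states:
  I0: { [C → . , T (], [C → . /], [C' → . C] }  — shift
  I1: { [C → , . T (], [T → . , ,], [T → . T T ,] }  — shift
  I2: { [C → / .] }  — reduce
  I3: { [C' → C .] }  — accept
  I4: { [T → , . ,] }  — shift
  I5: { [C → , T . (], [T → . , ,], [T → . T T ,], [T → T . T ,] }  — shift
  I6: { [C → , T ( .] }  — reduce
  I7: { [T → . , ,], [T → . T T ,], [T → T . T ,], [T → T T . ,] }  — shift
  I8: { [T → , . ,], [T → T T , .] }  — shift, reduce
  I9: { [T → , , .] }  — reduce

I8 contains reduce item [T → T T , .] and shift item [T → , . ,] — shift-reduce conflict.

Answer: Yes — I8: [T → T T , .] vs [T → , . ,]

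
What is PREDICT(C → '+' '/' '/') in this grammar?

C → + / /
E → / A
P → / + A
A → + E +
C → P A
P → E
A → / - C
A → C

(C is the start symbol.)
{ '+' }

PREDICT(C → '+' '/' '/') = (FIRST(RHS) \ {ε}) ∪ (FOLLOW(C) if ε ∈ FIRST(RHS), i.e. RHS ⇒* ε)
FIRST('+' '/' '/') = { '+' }
ε ∉ FIRST('+' '/' '/'), so FOLLOW(C) is not added.
PREDICT(C → '+' '/' '/') = { '+' }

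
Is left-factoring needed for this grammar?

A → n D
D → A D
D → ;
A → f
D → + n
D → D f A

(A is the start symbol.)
No, left-factoring is not needed

Left-factoring is needed when two productions for the same non-terminal
share a common prefix on the right-hand side.

Productions for A:
  A → n D
  A → f
Productions for D:
  D → A D
  D → ;
  D → + n
  D → D f A

No common prefixes found.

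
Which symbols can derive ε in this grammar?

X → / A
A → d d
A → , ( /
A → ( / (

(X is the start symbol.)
There are no ε-productions, so no non-terminal can derive ε.
No non-terminals are nullable.

Answer: None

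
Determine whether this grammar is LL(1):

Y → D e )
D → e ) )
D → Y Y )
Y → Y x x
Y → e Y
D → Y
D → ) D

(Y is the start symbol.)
No. Predict set conflict for Y: { ')', 'e' }

A grammar is LL(1) if for each non-terminal N with multiple productions, the predict sets of those productions are pairwise disjoint, where PREDICT(N → α) = (FIRST(α) \ {ε}) ∪ (FOLLOW(N) if α ⇒* ε).

Relevant sets:
  FIRST(D) = { ')', 'e' }
  FIRST(Y) = { ')', 'e' }

For Y:
  PREDICT(Y → D e ')') = { ')', 'e' }
  PREDICT(Y → Y x x) = { ')', 'e' }
  PREDICT(Y → e Y) = { 'e' }
For D:
  PREDICT(D → e ')' ')') = { 'e' }
  PREDICT(D → Y Y ')') = { ')', 'e' }
  PREDICT(D → Y) = { ')', 'e' }
  PREDICT(D → ')' D) = { ')' }

Conflict found: Predict set conflict for Y: { ')', 'e' }
The grammar is NOT LL(1).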